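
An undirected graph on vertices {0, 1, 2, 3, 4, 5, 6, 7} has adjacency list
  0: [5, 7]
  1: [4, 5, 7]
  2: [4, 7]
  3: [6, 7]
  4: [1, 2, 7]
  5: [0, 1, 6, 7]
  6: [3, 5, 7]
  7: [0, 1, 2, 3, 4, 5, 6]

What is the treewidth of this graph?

A width-2 tree decomposition is:
Bags: B1 = {5, 6, 7}  B2 = {1, 5, 7}  B3 = {0, 5, 7}  B4 = {3, 6, 7}  B5 = {1, 4, 7}  B6 = {2, 4, 7}
Tree: B1–B2, B2–B3, B1–B4, B2–B5, B5–B6
Every bag has size at most 3, so the width is 3 − 1 = 2 and tw(G) ≤ 2. On the other hand G contains the 3-clique {2, 4, 7}. A clique must lie in a single bag of any decomposition, so no decomposition can have width below 2. Hence tw(G) = 2 exactly.

2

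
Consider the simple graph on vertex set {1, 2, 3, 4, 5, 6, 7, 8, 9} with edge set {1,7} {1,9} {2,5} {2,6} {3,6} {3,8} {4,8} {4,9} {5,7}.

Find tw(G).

2

A width-2 tree decomposition is:
Bags: B1 = {4, 8, 9}  B2 = {3, 8, 9}  B3 = {3, 6, 9}  B4 = {2, 6, 9}  B5 = {2, 5, 9}  B6 = {5, 7, 9}  B7 = {1, 7, 9}
Tree: B1–B2, B2–B3, B3–B4, B4–B5, B5–B6, B6–B7
Each bag holds 3 vertices, so the decomposition has width 2, which upper-bounds the treewidth. The edges 9–4–8–3–6–2–5–7–1–9 form a cycle, so G is not a tree and its treewidth is at least 2. Therefore the treewidth is 2.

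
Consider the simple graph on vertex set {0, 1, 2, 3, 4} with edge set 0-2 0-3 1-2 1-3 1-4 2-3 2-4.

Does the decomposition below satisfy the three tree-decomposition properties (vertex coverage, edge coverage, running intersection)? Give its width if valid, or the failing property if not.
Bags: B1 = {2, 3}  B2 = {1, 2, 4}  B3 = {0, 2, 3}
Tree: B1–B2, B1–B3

A tree decomposition must satisfy three properties: every vertex lies in some bag; for every edge, both endpoints lie together in some bag; and for every vertex, the bags containing it form a connected subtree. Here edge (1,3) lies in no bag, so the decomposition is invalid.

No — edge (1,3) lies in no bag.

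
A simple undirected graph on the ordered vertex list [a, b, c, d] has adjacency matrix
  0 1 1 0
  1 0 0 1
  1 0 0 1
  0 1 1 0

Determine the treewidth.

2

A width-2 tree decomposition is:
Bags: B1 = {b, c, d}  B2 = {a, b, c}
Tree: B1–B2
Each bag holds 3 vertices, so the decomposition has width 2, which upper-bounds the treewidth. For the lower bound, G contains the cycle c–d–b–a–c, so G is not a forest; only forests have treewidth ≤ 1, hence tw(G) ≥ 2. Hence tw(G) = 2 exactly.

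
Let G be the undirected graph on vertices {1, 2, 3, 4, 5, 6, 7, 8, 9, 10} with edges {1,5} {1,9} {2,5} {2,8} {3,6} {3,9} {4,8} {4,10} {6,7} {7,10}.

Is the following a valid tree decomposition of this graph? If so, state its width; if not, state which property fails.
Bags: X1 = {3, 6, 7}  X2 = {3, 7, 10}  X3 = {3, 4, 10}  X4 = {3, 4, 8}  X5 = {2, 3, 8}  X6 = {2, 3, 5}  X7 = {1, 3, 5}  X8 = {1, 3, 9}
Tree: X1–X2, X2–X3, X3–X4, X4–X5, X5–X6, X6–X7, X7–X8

Checking the three conditions: (i) the bags cover all of {1, 2, 3, 4, 5, 6, 7, 8, 9, 10}; (ii) for each edge, some bag contains both endpoints; (iii) the bags containing any fixed vertex form a subtree. All hold, so the decomposition is valid with width 3 − 1 = 2.

Yes; width 2.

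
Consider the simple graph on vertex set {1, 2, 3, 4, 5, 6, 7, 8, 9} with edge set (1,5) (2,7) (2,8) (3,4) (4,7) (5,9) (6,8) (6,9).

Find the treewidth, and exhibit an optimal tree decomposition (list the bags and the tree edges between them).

Treewidth 1.
One optimal decomposition is:
Bags: B1 = {3, 4}  B2 = {4, 7}  B3 = {2, 7}  B4 = {2, 8}  B5 = {6, 8}  B6 = {6, 9}  B7 = {5, 9}  B8 = {1, 5}
Tree: B1–B2, B2–B3, B3–B4, B4–B5, B5–B6, B6–B7, B7–B8

Every bag has size at most 2, so the width is 2 − 1 = 1 and tw(G) ≤ 1. Any graph with an edge has treewidth ≥ 1, and G has the edge 3–4. Hence tw(G) = 1 exactly.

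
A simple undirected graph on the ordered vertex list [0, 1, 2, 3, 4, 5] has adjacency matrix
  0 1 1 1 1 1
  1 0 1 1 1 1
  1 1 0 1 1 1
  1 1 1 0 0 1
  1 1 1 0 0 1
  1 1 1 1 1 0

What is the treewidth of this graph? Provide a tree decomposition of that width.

Treewidth 4.
Bags: B1 = {0, 1, 2, 3, 5}  B2 = {0, 1, 2, 4, 5}
Tree: B1–B2

Every bag has size at most 5, so the width is 5 − 1 = 4 and tw(G) ≤ 4. Conversely, {0, 1, 2, 3, 5} is a clique of size 5, and the vertices of any clique must share a bag in every tree decomposition; so some bag has ≥ 5 vertices and tw(G) ≥ 4. The upper and lower bounds meet at 4, so that is the treewidth.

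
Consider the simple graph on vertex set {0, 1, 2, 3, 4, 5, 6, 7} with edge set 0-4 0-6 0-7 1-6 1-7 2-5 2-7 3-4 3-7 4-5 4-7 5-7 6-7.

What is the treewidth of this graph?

A width-2 tree decomposition is:
Bags: B1 = {3, 4, 7}  B2 = {0, 4, 7}  B3 = {0, 6, 7}  B4 = {4, 5, 7}  B5 = {1, 6, 7}  B6 = {2, 5, 7}
Tree: B1–B2, B2–B3, B1–B4, B3–B5, B4–B6
Every bag has size at most 3, so the width is 3 − 1 = 2 and tw(G) ≤ 2. Conversely, {1, 6, 7} is a clique of size 3, and the vertices of any clique must share a bag in every tree decomposition; so some bag has ≥ 3 vertices and tw(G) ≥ 2. The upper and lower bounds meet at 2, so that is the treewidth.

2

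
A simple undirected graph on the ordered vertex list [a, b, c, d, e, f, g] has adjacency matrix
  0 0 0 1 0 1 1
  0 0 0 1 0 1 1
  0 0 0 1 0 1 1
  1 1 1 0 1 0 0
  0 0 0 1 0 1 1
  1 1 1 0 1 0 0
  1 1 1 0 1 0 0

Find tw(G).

A width-3 tree decomposition is:
Bags: B1 = {b, d, f, g}  B2 = {c, d, f, g}  B3 = {d, e, f, g}  B4 = {a, d, f, g}
Tree: B1–B2, B2–B3, B3–B4
Every bag has size at most 4, so the width is 4 − 1 = 3 and tw(G) ≤ 3. For the lower bound: the 4 vertex sets {b,g}, {c,d}, {f}, {e} are disjoint, each induces a connected subgraph, and every pair is joined by at least one edge of G. Contracting each set to a single vertex therefore yields K_{4} as a minor, and since treewidth is minor-monotone, tw(G) ≥ tw(K_{4}) = 3. Hence tw(G) = 3 exactly.

3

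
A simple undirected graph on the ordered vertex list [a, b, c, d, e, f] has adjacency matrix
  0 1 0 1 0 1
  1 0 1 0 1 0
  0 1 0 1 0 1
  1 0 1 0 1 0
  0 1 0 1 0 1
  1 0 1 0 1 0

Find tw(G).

A width-3 tree decomposition is:
Bags: B1 = {a, b, d, f}  B2 = {b, d, e, f}  B3 = {b, c, d, f}
Tree: B1–B2, B2–B3
The largest bag has 4 vertices, giving width 3; this decomposition certifies tw(G) ≤ 3. For the lower bound: the 4 vertex sets {a,b}, {d,e}, {f}, {c} are disjoint, each induces a connected subgraph, and every pair is joined by at least one edge of G. Contracting each set to a single vertex therefore yields K_{4} as a minor, and since treewidth is minor-monotone, tw(G) ≥ tw(K_{4}) = 3. Therefore the treewidth is 3.

3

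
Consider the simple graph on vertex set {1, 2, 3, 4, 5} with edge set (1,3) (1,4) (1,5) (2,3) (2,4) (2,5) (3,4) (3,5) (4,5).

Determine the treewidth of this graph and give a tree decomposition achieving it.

Treewidth 3.
Bags: B1 = {2, 3, 4, 5}  B2 = {1, 3, 4, 5}
Tree: B1–B2

Each bag holds 4 vertices, so the decomposition has width 3, which upper-bounds the treewidth. Conversely, {1, 3, 4, 5} is a clique of size 4, and the vertices of any clique must share a bag in every tree decomposition; so some bag has ≥ 4 vertices and tw(G) ≥ 3. Hence tw(G) = 3 exactly.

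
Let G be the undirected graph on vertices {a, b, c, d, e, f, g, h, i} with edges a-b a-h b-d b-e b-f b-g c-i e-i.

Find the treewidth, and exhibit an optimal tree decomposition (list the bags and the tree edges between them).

Every bag has size at most 2, so the width is 2 − 1 = 1 and tw(G) ≤ 1. G has an edge, so its treewidth is at least 1. Therefore the treewidth is 1.

Treewidth 1.
One such decomposition:
Bags: B1 = {b, g}  B2 = {b, e}  B3 = {e, i}  B4 = {c, i}  B5 = {a, b}  B6 = {a, h}  B7 = {b, d}  B8 = {b, f}
Tree: B1–B2, B2–B3, B3–B4, B2–B5, B5–B6, B2–B7, B5–B8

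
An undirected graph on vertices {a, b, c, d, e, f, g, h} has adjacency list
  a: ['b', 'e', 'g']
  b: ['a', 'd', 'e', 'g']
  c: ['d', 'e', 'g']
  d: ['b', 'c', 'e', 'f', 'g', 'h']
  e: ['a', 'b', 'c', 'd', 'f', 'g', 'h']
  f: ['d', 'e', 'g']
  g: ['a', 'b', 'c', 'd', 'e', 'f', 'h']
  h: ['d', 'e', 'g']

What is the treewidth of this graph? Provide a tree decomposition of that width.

Treewidth 3.
One such decomposition:
Bags: B1 = {d, e, f, g}  B2 = {d, e, g, h}  B3 = {c, d, e, g}  B4 = {b, d, e, g}  B5 = {a, b, e, g}
Tree: B1–B2, B1–B3, B3–B4, B4–B5

Every bag has size at most 4, so the width is 4 − 1 = 3 and tw(G) ≤ 3. Conversely, {d, e, g, h} is a clique of size 4, and the vertices of any clique must share a bag in every tree decomposition; so some bag has ≥ 4 vertices and tw(G) ≥ 3. Therefore the treewidth is 3.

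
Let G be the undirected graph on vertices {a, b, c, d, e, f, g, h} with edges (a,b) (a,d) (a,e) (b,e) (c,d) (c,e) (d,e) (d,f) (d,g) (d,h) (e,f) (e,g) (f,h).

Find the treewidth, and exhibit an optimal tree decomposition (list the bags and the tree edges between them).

Treewidth 2.
One such decomposition:
Bags: B1 = {a, d, e}  B2 = {a, b, e}  B3 = {d, e, f}  B4 = {c, d, e}  B5 = {d, e, g}  B6 = {d, f, h}
Tree: B1–B2, B1–B3, B3–B4, B1–B5, B3–B6

Every bag has size at most 3, so the width is 3 − 1 = 2 and tw(G) ≤ 2. On the other hand G contains the 3-clique {d, e, g}. A clique must lie in a single bag of any decomposition, so no decomposition can have width below 2. The upper and lower bounds meet at 2, so that is the treewidth.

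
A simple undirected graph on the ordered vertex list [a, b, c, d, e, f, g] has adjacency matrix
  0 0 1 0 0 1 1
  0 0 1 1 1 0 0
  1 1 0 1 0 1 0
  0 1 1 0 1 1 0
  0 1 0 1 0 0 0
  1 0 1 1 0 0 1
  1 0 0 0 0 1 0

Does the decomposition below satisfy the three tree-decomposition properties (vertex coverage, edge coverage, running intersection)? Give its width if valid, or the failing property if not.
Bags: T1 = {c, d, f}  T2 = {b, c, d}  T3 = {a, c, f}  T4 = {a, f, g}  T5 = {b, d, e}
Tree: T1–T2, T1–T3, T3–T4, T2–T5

Checking the three conditions: (i) the bags cover all of {a, b, c, d, e, f, g}; (ii) for each edge, some bag contains both endpoints; (iii) the bags containing any fixed vertex form a subtree. All hold, so the decomposition is valid with width 3 − 1 = 2.

Yes; width 2.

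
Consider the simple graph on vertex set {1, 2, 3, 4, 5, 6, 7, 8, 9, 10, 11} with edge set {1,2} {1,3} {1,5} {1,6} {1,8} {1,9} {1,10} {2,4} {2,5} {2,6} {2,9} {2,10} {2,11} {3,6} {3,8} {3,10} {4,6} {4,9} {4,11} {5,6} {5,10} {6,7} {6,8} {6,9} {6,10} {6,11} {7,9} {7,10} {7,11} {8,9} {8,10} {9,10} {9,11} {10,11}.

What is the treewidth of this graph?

A width-4 tree decomposition is:
Bags: B1 = {1, 2, 6, 9, 10}  B2 = {1, 6, 8, 9, 10}  B3 = {2, 6, 9, 10, 11}  B4 = {6, 7, 9, 10, 11}  B5 = {2, 4, 6, 9, 11}  B6 = {1, 3, 6, 8, 10}  B7 = {1, 2, 5, 6, 10}
Tree: B1–B2, B1–B3, B3–B4, B3–B5, B2–B6, B1–B7
The largest bag has 5 vertices, giving width 4; this decomposition certifies tw(G) ≤ 4. For the lower bound, the 5 vertices {1, 6, 8, 9, 10} are pairwise adjacent, and any tree decomposition puts a clique entirely inside one bag — forcing width ≥ 4. Hence tw(G) = 4 exactly.

4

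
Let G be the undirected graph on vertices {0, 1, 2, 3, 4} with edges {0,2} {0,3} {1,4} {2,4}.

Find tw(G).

1

A width-1 tree decomposition is:
Bags: B1 = {0, 3}  B2 = {0, 2}  B3 = {2, 4}  B4 = {1, 4}
Tree: B1–B2, B2–B3, B3–B4
Each bag holds 2 vertices, so the decomposition has width 1, which upper-bounds the treewidth. G has an edge, so its treewidth is at least 1. Combining the bounds, tw(G) = 1.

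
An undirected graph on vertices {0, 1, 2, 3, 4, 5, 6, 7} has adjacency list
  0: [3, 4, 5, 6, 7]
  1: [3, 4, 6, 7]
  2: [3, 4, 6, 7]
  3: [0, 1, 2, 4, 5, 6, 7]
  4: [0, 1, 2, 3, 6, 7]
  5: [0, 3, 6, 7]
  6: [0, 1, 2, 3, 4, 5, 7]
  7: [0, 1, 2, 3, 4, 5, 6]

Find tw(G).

4

A width-4 tree decomposition is:
Bags: B1 = {2, 3, 4, 6, 7}  B2 = {0, 3, 4, 6, 7}  B3 = {0, 3, 5, 6, 7}  B4 = {1, 3, 4, 6, 7}
Tree: B1–B2, B2–B3, B1–B4
Every bag has size at most 5, so the width is 5 − 1 = 4 and tw(G) ≤ 4. Conversely, {0, 3, 4, 6, 7} is a clique of size 5, and the vertices of any clique must share a bag in every tree decomposition; so some bag has ≥ 5 vertices and tw(G) ≥ 4. Hence tw(G) = 4 exactly.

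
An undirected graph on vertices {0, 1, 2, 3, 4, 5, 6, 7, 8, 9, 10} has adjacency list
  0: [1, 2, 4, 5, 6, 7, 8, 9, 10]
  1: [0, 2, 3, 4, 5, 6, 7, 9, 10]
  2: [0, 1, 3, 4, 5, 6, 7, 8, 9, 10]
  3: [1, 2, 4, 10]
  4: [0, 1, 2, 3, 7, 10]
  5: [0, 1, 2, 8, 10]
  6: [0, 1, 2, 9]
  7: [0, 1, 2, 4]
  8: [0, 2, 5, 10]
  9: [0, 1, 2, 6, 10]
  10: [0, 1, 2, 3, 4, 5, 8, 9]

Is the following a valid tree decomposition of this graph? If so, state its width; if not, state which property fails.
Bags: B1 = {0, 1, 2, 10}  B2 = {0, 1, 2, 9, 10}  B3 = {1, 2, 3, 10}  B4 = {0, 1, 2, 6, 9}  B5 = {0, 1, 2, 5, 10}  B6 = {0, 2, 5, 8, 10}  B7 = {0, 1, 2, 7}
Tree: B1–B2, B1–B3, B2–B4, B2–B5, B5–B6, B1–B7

No — vertex 4 appears in no bag.

A tree decomposition must satisfy three properties: every vertex lies in some bag; for every edge, both endpoints lie together in some bag; and for every vertex, the bags containing it form a connected subtree. Here vertex 4 appears in no bag, so the decomposition is invalid.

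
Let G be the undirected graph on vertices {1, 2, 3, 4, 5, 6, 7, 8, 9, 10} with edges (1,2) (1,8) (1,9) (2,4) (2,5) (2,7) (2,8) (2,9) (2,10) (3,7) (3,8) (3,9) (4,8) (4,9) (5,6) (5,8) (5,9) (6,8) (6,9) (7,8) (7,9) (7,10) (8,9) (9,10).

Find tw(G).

3

A width-3 tree decomposition is:
Bags: B1 = {2, 5, 8, 9}  B2 = {2, 7, 8, 9}  B3 = {5, 6, 8, 9}  B4 = {3, 7, 8, 9}  B5 = {1, 2, 8, 9}  B6 = {2, 7, 9, 10}  B7 = {2, 4, 8, 9}
Tree: B1–B2, B1–B3, B2–B4, B1–B5, B2–B6, B1–B7
Every bag has size at most 4, so the width is 4 − 1 = 3 and tw(G) ≤ 3. Conversely, {1, 2, 8, 9} is a clique of size 4, and the vertices of any clique must share a bag in every tree decomposition; so some bag has ≥ 4 vertices and tw(G) ≥ 3. Therefore the treewidth is 3.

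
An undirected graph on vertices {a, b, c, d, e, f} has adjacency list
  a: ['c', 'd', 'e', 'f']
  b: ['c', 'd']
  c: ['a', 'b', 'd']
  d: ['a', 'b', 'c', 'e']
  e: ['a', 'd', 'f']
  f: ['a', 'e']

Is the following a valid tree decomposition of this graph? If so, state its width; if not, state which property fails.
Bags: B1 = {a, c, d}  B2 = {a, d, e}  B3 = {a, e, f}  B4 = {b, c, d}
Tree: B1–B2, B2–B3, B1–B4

Vertex coverage: the bags together contain {a, b, c, d, e, f}, the full vertex set. Edge coverage: each edge of G has both endpoints in at least one bag. Running intersection: for every vertex, the bags containing it form a connected subtree. All three properties hold, so this is a valid tree decomposition of width max|bag| − 1 = 2, and hence tw(G) ≤ 2.

Yes; width 2.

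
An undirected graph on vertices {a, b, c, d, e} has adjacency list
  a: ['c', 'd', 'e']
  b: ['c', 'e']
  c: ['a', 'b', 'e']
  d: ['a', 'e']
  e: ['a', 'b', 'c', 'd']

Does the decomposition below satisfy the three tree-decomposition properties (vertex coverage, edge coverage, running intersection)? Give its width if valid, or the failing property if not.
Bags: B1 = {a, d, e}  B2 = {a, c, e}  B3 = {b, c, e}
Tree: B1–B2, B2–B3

Yes; width 2.

Checking the three conditions: (i) the bags cover all of {a, b, c, d, e}; (ii) for each edge, some bag contains both endpoints; (iii) the bags containing any fixed vertex form a subtree. All hold, so the decomposition is valid with width 3 − 1 = 2.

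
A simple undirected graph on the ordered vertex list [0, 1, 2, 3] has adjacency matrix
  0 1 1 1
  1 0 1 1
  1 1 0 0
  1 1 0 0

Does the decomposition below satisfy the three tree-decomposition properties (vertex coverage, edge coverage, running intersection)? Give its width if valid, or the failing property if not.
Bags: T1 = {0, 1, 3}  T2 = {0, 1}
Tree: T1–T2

No — vertex 2 appears in no bag.

A tree decomposition must satisfy three properties: every vertex lies in some bag; for every edge, both endpoints lie together in some bag; and for every vertex, the bags containing it form a connected subtree. Here vertex 2 appears in no bag, so the decomposition is invalid.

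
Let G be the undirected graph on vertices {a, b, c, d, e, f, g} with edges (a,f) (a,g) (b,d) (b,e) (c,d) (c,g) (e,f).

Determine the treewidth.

2

A width-2 tree decomposition is:
Bags: B1 = {b, c, d}  B2 = {b, c, g}  B3 = {a, b, g}  B4 = {a, b, f}  B5 = {b, e, f}
Tree: B1–B2, B2–B3, B3–B4, B4–B5
The largest bag has 3 vertices, giving width 2; this decomposition certifies tw(G) ≤ 2. For the lower bound, G contains the cycle b–d–c–g–a–f–e–b, so G is not a forest; only forests have treewidth ≤ 1, hence tw(G) ≥ 2. Hence tw(G) = 2 exactly.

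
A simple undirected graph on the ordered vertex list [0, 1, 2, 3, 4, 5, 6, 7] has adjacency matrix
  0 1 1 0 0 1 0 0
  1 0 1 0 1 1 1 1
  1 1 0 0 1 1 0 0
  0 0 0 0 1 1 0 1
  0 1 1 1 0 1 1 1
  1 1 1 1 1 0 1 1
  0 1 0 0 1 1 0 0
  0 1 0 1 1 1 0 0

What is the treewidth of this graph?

3

A width-3 tree decomposition is:
Bags: B1 = {1, 4, 5, 6}  B2 = {1, 2, 4, 5}  B3 = {0, 1, 2, 5}  B4 = {1, 4, 5, 7}  B5 = {3, 4, 5, 7}
Tree: B1–B2, B2–B3, B1–B4, B4–B5
The largest bag has 4 vertices, giving width 3; this decomposition certifies tw(G) ≤ 3. On the other hand G contains the 4-clique {0, 1, 2, 5}. A clique must lie in a single bag of any decomposition, so no decomposition can have width below 3. Hence tw(G) = 3 exactly.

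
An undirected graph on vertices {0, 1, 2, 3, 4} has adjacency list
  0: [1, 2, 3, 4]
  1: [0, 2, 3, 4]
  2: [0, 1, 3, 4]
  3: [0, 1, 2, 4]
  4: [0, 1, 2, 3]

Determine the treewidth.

A width-4 tree decomposition is:
Bags: B1 = {0, 1, 2, 3, 4}
Tree: (single bag)
With just one bag of size 5, the width is 5 − 1 = 4, so tw(G) ≤ 4. For the lower bound, the 5 vertices {0, 1, 2, 3, 4} are pairwise adjacent, and any tree decomposition puts a clique entirely inside one bag — forcing width ≥ 4. Combining the bounds, tw(G) = 4.

4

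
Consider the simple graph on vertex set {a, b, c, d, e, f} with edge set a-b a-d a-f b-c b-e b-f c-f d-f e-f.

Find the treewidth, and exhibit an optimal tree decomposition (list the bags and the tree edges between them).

The largest bag has 3 vertices, giving width 2; this decomposition certifies tw(G) ≤ 2. On the other hand G contains the 3-clique {a, d, f}. A clique must lie in a single bag of any decomposition, so no decomposition can have width below 2. Combining the bounds, tw(G) = 2.

Treewidth 2.
One such decomposition:
Bags: B1 = {a, b, f}  B2 = {b, e, f}  B3 = {a, d, f}  B4 = {b, c, f}
Tree: B1–B2, B1–B3, B1–B4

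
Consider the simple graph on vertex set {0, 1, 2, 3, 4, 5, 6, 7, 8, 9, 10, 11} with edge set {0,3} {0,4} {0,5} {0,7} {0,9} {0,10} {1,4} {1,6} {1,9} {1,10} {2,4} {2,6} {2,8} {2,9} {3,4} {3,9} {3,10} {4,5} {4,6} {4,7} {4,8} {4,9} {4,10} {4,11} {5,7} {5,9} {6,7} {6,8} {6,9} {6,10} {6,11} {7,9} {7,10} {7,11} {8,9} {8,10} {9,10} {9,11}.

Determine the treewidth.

A width-4 tree decomposition is:
Bags: B1 = {4, 6, 7, 9, 10}  B2 = {4, 6, 8, 9, 10}  B3 = {0, 4, 7, 9, 10}  B4 = {0, 3, 4, 9, 10}  B5 = {4, 6, 7, 9, 11}  B6 = {2, 4, 6, 8, 9}  B7 = {1, 4, 6, 9, 10}  B8 = {0, 4, 5, 7, 9}
Tree: B1–B2, B1–B3, B3–B4, B1–B5, B2–B6, B2–B7, B3–B8
The largest bag has 5 vertices, giving width 4; this decomposition certifies tw(G) ≤ 4. On the other hand G contains the 5-clique {0, 3, 4, 9, 10}. A clique must lie in a single bag of any decomposition, so no decomposition can have width below 4. The upper and lower bounds meet at 4, so that is the treewidth.

4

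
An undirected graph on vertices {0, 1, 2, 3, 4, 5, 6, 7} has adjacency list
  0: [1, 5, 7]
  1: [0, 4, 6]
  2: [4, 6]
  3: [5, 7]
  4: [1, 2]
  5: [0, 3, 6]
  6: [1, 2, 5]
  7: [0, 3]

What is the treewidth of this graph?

A width-2 tree decomposition is:
Bags: B1 = {3, 5, 7}  B2 = {0, 5, 7}  B3 = {0, 5, 6}  B4 = {0, 1, 6}  B5 = {1, 2, 6}  B6 = {1, 2, 4}
Tree: B1–B2, B2–B3, B3–B4, B4–B5, B5–B6
Every bag has size at most 3, so the width is 3 − 1 = 2 and tw(G) ≤ 2. For the lower bound, G contains the cycle 3–7–0–5–3, so G is not a forest; only forests have treewidth ≤ 1, hence tw(G) ≥ 2. Hence tw(G) = 2 exactly.

2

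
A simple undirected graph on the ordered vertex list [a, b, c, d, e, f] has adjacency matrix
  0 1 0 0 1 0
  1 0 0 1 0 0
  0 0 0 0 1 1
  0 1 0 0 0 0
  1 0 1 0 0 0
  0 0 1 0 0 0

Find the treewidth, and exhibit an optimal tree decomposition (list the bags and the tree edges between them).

Treewidth 1.
Bags: B1 = {c, f}  B2 = {c, e}  B3 = {a, e}  B4 = {a, b}  B5 = {b, d}
Tree: B1–B2, B2–B3, B3–B4, B4–B5

Every bag has size at most 2, so the width is 2 − 1 = 1 and tw(G) ≤ 1. G has an edge, so its treewidth is at least 1. Combining the bounds, tw(G) = 1.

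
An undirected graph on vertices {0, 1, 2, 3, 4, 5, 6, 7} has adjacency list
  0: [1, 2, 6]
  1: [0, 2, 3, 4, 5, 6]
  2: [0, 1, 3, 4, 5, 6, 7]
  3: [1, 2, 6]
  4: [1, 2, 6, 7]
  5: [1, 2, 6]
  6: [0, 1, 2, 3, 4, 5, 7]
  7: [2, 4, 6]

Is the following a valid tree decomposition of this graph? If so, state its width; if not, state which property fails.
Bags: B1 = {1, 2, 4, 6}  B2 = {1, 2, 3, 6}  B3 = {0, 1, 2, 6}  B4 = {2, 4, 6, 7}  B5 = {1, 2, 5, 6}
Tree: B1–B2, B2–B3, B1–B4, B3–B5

Yes; width 3.

Checking the three conditions: (i) the bags cover all of {0, 1, 2, 3, 4, 5, 6, 7}; (ii) for each edge, some bag contains both endpoints; (iii) the bags containing any fixed vertex form a subtree. All hold, so the decomposition is valid with width 4 − 1 = 3.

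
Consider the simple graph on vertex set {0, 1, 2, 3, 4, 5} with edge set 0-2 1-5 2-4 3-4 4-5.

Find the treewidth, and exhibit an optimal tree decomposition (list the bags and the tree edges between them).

Treewidth 1.
One such decomposition:
Bags: B1 = {4, 5}  B2 = {3, 4}  B3 = {2, 4}  B4 = {1, 5}  B5 = {0, 2}
Tree: B1–B2, B2–B3, B1–B4, B3–B5

The largest bag has 2 vertices, giving width 1; this decomposition certifies tw(G) ≤ 1. G has an edge, so its treewidth is at least 1. Combining the bounds, tw(G) = 1.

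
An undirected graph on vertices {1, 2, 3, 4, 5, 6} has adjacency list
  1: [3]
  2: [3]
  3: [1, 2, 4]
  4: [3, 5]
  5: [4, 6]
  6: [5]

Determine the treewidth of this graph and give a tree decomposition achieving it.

Every bag has size at most 2, so the width is 2 − 1 = 1 and tw(G) ≤ 1. Any graph with an edge has treewidth ≥ 1, and G has the edge 3–1. Therefore the treewidth is 1.

Treewidth 1.
One such decomposition:
Bags: B1 = {1, 3}  B2 = {3, 4}  B3 = {4, 5}  B4 = {5, 6}  B5 = {2, 3}
Tree: B1–B2, B2–B3, B3–B4, B2–B5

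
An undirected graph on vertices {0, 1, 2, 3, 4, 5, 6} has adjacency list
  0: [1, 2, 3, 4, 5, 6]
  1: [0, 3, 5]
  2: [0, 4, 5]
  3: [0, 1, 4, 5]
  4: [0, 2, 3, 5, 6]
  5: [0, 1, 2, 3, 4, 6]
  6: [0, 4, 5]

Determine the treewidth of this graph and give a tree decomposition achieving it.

Each bag holds 4 vertices, so the decomposition has width 3, which upper-bounds the treewidth. On the other hand G contains the 4-clique {0, 1, 3, 5}. A clique must lie in a single bag of any decomposition, so no decomposition can have width below 3. The upper and lower bounds meet at 3, so that is the treewidth.

Treewidth 3.
One such decomposition:
Bags: B1 = {0, 3, 4, 5}  B2 = {0, 4, 5, 6}  B3 = {0, 2, 4, 5}  B4 = {0, 1, 3, 5}
Tree: B1–B2, B1–B3, B1–B4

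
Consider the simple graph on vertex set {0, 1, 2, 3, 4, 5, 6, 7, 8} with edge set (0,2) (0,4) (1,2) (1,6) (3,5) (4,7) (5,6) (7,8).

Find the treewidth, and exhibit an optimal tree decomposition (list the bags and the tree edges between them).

Treewidth 1.
One such decomposition:
Bags: B1 = {7, 8}  B2 = {4, 7}  B3 = {0, 4}  B4 = {0, 2}  B5 = {1, 2}  B6 = {1, 6}  B7 = {5, 6}  B8 = {3, 5}
Tree: B1–B2, B2–B3, B3–B4, B4–B5, B5–B6, B6–B7, B7–B8

Every bag has size at most 2, so the width is 2 − 1 = 1 and tw(G) ≤ 1. Any graph with an edge has treewidth ≥ 1, and G has the edge 8–7. Combining the bounds, tw(G) = 1.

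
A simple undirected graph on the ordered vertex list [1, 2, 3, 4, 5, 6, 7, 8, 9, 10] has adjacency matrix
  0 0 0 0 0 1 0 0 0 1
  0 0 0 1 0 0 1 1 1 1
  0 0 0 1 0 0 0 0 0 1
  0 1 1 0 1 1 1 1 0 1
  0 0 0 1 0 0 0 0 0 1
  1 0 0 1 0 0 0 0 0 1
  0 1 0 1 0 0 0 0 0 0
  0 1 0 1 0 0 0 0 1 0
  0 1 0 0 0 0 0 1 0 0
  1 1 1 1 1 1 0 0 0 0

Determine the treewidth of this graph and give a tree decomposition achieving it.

The largest bag has 3 vertices, giving width 2; this decomposition certifies tw(G) ≤ 2. On the other hand G contains the 3-clique {1, 6, 10}. A clique must lie in a single bag of any decomposition, so no decomposition can have width below 2. Therefore the treewidth is 2.

Treewidth 2.
Bags: B1 = {2, 4, 10}  B2 = {4, 6, 10}  B3 = {4, 5, 10}  B4 = {2, 4, 8}  B5 = {1, 6, 10}  B6 = {3, 4, 10}  B7 = {2, 8, 9}  B8 = {2, 4, 7}
Tree: B1–B2, B2–B3, B1–B4, B2–B5, B3–B6, B4–B7, B1–B8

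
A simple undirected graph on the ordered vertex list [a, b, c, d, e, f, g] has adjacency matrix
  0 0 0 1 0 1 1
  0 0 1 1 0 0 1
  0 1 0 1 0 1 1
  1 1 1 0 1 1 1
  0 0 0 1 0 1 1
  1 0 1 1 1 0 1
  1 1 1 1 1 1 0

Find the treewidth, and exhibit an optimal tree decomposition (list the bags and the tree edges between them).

Each bag holds 4 vertices, so the decomposition has width 3, which upper-bounds the treewidth. Conversely, {d, e, f, g} is a clique of size 4, and the vertices of any clique must share a bag in every tree decomposition; so some bag has ≥ 4 vertices and tw(G) ≥ 3. Hence tw(G) = 3 exactly.

Treewidth 3.
One optimal decomposition is:
Bags: B1 = {d, e, f, g}  B2 = {c, d, f, g}  B3 = {a, d, f, g}  B4 = {b, c, d, g}
Tree: B1–B2, B1–B3, B2–B4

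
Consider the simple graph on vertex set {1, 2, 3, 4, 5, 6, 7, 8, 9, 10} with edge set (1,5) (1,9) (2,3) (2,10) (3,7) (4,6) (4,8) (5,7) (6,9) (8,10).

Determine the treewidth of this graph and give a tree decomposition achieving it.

Treewidth 2.
Bags: B1 = {1, 6, 9}  B2 = {1, 5, 6}  B3 = {5, 6, 7}  B4 = {3, 6, 7}  B5 = {2, 3, 6}  B6 = {2, 6, 10}  B7 = {6, 8, 10}  B8 = {4, 6, 8}
Tree: B1–B2, B2–B3, B3–B4, B4–B5, B5–B6, B6–B7, B7–B8

Each bag holds 3 vertices, so the decomposition has width 2, which upper-bounds the treewidth. For the lower bound, G contains the cycle 6–9–1–5–7–3–2–10–8–4–6, so G is not a forest; only forests have treewidth ≤ 1, hence tw(G) ≥ 2. Hence tw(G) = 2 exactly.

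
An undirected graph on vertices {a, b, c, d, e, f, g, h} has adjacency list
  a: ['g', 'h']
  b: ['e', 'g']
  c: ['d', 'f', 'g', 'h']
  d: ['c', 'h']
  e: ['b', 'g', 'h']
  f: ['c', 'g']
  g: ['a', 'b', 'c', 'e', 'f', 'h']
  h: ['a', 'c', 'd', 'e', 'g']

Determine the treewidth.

2

A width-2 tree decomposition is:
Bags: B1 = {c, g, h}  B2 = {e, g, h}  B3 = {c, d, h}  B4 = {b, e, g}  B5 = {c, f, g}  B6 = {a, g, h}
Tree: B1–B2, B1–B3, B2–B4, B1–B5, B1–B6
Every bag has size at most 3, so the width is 3 − 1 = 2 and tw(G) ≤ 2. For the lower bound, the 3 vertices {c, d, h} are pairwise adjacent, and any tree decomposition puts a clique entirely inside one bag — forcing width ≥ 2. The upper and lower bounds meet at 2, so that is the treewidth.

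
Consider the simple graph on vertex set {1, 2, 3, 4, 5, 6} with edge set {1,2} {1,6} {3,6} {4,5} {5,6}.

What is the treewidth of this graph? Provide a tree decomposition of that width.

Treewidth 1.
Bags: B1 = {1, 6}  B2 = {3, 6}  B3 = {5, 6}  B4 = {4, 5}  B5 = {1, 2}
Tree: B1–B2, B2–B3, B3–B4, B1–B5

Every bag has size at most 2, so the width is 2 − 1 = 1 and tw(G) ≤ 1. G has an edge, so its treewidth is at least 1. Hence tw(G) = 1 exactly.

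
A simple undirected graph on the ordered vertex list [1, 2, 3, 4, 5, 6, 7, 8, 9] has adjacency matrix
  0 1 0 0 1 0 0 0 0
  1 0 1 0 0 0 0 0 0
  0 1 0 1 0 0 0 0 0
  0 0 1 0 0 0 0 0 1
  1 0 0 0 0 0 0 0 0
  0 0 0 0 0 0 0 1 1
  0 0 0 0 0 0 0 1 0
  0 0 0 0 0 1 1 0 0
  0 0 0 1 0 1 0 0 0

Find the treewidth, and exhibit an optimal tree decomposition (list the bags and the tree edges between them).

Each bag holds 2 vertices, so the decomposition has width 1, which upper-bounds the treewidth. Any graph with an edge has treewidth ≥ 1, and G has the edge 7–8. Combining the bounds, tw(G) = 1.

Treewidth 1.
One such decomposition:
Bags: B1 = {7, 8}  B2 = {6, 8}  B3 = {6, 9}  B4 = {4, 9}  B5 = {3, 4}  B6 = {2, 3}  B7 = {1, 2}  B8 = {1, 5}
Tree: B1–B2, B2–B3, B3–B4, B4–B5, B5–B6, B6–B7, B7–B8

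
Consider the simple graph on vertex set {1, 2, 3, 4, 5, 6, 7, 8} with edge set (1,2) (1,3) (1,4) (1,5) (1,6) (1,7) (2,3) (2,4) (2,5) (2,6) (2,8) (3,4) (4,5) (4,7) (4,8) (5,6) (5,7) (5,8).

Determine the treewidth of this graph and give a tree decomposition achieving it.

Treewidth 3.
One optimal decomposition is:
Bags: B1 = {1, 2, 4, 5}  B2 = {1, 2, 5, 6}  B3 = {1, 2, 3, 4}  B4 = {2, 4, 5, 8}  B5 = {1, 4, 5, 7}
Tree: B1–B2, B1–B3, B1–B4, B1–B5

The largest bag has 4 vertices, giving width 3; this decomposition certifies tw(G) ≤ 3. For the lower bound, the 4 vertices {2, 4, 5, 8} are pairwise adjacent, and any tree decomposition puts a clique entirely inside one bag — forcing width ≥ 3. Combining the bounds, tw(G) = 3.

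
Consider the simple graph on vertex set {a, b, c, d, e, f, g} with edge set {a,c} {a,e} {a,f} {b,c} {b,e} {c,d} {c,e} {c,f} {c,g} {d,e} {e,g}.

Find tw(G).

2

A width-2 tree decomposition is:
Bags: B1 = {a, c, e}  B2 = {a, c, f}  B3 = {c, d, e}  B4 = {b, c, e}  B5 = {c, e, g}
Tree: B1–B2, B1–B3, B3–B4, B4–B5
Every bag has size at most 3, so the width is 3 − 1 = 2 and tw(G) ≤ 2. On the other hand G contains the 3-clique {c, d, e}. A clique must lie in a single bag of any decomposition, so no decomposition can have width below 2. Therefore the treewidth is 2.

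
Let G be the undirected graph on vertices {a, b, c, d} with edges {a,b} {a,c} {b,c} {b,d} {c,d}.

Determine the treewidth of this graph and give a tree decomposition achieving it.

Treewidth 2.
One such decomposition:
Bags: B1 = {a, b, c}  B2 = {b, c, d}
Tree: B1–B2

The largest bag has 3 vertices, giving width 2; this decomposition certifies tw(G) ≤ 2. Conversely, {b, c, d} is a clique of size 3, and the vertices of any clique must share a bag in every tree decomposition; so some bag has ≥ 3 vertices and tw(G) ≥ 2. The upper and lower bounds meet at 2, so that is the treewidth.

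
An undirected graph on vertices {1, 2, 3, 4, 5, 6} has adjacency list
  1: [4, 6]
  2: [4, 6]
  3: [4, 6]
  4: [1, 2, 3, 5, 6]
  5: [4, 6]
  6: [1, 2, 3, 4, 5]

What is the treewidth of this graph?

2

A width-2 tree decomposition is:
Bags: B1 = {2, 4, 6}  B2 = {3, 4, 6}  B3 = {1, 4, 6}  B4 = {4, 5, 6}
Tree: B1–B2, B1–B3, B3–B4
The largest bag has 3 vertices, giving width 2; this decomposition certifies tw(G) ≤ 2. Conversely, {1, 4, 6} is a clique of size 3, and the vertices of any clique must share a bag in every tree decomposition; so some bag has ≥ 3 vertices and tw(G) ≥ 2. The upper and lower bounds meet at 2, so that is the treewidth.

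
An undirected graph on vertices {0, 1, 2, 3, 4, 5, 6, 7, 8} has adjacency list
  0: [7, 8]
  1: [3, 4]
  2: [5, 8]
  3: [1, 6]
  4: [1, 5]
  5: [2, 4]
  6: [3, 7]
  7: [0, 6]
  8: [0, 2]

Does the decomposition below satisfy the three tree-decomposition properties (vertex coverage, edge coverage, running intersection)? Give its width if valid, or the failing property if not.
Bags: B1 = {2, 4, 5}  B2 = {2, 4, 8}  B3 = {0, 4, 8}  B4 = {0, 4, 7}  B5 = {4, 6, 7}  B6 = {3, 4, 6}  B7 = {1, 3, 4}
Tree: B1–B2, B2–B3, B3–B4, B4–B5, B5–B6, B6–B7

Checking the three conditions: (i) the bags cover all of {0, 1, 2, 3, 4, 5, 6, 7, 8}; (ii) for each edge, some bag contains both endpoints; (iii) the bags containing any fixed vertex form a subtree. All hold, so the decomposition is valid with width 3 − 1 = 2.

Yes; width 2.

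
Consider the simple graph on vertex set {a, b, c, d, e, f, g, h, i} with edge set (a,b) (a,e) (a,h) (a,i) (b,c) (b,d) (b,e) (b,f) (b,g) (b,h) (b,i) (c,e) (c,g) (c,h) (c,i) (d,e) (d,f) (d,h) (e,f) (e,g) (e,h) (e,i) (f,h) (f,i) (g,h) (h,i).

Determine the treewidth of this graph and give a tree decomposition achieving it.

Treewidth 4.
One optimal decomposition is:
Bags: B1 = {b, d, e, f, h}  B2 = {b, e, f, h, i}  B3 = {a, b, e, h, i}  B4 = {b, c, e, h, i}  B5 = {b, c, e, g, h}
Tree: B1–B2, B2–B3, B3–B4, B4–B5

Every bag has size at most 5, so the width is 5 − 1 = 4 and tw(G) ≤ 4. On the other hand G contains the 5-clique {b, d, e, f, h}. A clique must lie in a single bag of any decomposition, so no decomposition can have width below 4. Hence tw(G) = 4 exactly.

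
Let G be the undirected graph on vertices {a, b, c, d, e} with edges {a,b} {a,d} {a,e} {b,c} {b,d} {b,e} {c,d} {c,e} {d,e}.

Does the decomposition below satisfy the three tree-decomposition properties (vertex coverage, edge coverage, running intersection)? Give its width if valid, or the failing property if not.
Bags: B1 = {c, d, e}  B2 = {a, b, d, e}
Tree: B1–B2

A tree decomposition must satisfy three properties: every vertex lies in some bag; for every edge, both endpoints lie together in some bag; and for every vertex, the bags containing it form a connected subtree. Here edge (b,c) lies in no bag, so the decomposition is invalid.

No — edge (b,c) lies in no bag.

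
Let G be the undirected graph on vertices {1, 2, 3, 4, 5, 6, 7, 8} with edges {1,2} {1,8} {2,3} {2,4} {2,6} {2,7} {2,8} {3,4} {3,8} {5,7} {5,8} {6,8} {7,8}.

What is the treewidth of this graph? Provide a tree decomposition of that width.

Treewidth 2.
One optimal decomposition is:
Bags: B1 = {2, 6, 8}  B2 = {2, 3, 8}  B3 = {2, 7, 8}  B4 = {5, 7, 8}  B5 = {2, 3, 4}  B6 = {1, 2, 8}
Tree: B1–B2, B2–B3, B3–B4, B2–B5, B1–B6

The largest bag has 3 vertices, giving width 2; this decomposition certifies tw(G) ≤ 2. Conversely, {1, 2, 8} is a clique of size 3, and the vertices of any clique must share a bag in every tree decomposition; so some bag has ≥ 3 vertices and tw(G) ≥ 2. The upper and lower bounds meet at 2, so that is the treewidth.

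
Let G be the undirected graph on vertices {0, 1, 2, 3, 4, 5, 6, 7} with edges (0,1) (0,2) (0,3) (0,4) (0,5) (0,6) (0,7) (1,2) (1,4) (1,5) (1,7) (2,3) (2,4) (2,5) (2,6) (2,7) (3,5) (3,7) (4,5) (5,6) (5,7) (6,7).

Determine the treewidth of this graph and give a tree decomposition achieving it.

Treewidth 4.
One optimal decomposition is:
Bags: B1 = {0, 2, 5, 6, 7}  B2 = {0, 1, 2, 5, 7}  B3 = {0, 2, 3, 5, 7}  B4 = {0, 1, 2, 4, 5}
Tree: B1–B2, B2–B3, B2–B4

The largest bag has 5 vertices, giving width 4; this decomposition certifies tw(G) ≤ 4. Conversely, {0, 1, 2, 4, 5} is a clique of size 5, and the vertices of any clique must share a bag in every tree decomposition; so some bag has ≥ 5 vertices and tw(G) ≥ 4. The upper and lower bounds meet at 4, so that is the treewidth.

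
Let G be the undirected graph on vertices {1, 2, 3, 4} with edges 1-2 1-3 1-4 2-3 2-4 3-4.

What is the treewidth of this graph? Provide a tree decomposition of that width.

With just one bag of size 4, the width is 4 − 1 = 3, so tw(G) ≤ 3. Conversely, {1, 2, 3, 4} is a clique of size 4, and the vertices of any clique must share a bag in every tree decomposition; so some bag has ≥ 4 vertices and tw(G) ≥ 3. The upper and lower bounds meet at 3, so that is the treewidth.

Treewidth 3.
One such decomposition:
Bags: B1 = {1, 2, 3, 4}
Tree: (single bag)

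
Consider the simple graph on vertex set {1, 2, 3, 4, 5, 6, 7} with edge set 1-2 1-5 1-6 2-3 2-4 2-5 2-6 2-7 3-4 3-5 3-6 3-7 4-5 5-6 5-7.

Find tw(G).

3

A width-3 tree decomposition is:
Bags: B1 = {1, 2, 5, 6}  B2 = {2, 3, 5, 6}  B3 = {2, 3, 5, 7}  B4 = {2, 3, 4, 5}
Tree: B1–B2, B2–B3, B3–B4
The largest bag has 4 vertices, giving width 3; this decomposition certifies tw(G) ≤ 3. On the other hand G contains the 4-clique {1, 2, 5, 6}. A clique must lie in a single bag of any decomposition, so no decomposition can have width below 3. The upper and lower bounds meet at 3, so that is the treewidth.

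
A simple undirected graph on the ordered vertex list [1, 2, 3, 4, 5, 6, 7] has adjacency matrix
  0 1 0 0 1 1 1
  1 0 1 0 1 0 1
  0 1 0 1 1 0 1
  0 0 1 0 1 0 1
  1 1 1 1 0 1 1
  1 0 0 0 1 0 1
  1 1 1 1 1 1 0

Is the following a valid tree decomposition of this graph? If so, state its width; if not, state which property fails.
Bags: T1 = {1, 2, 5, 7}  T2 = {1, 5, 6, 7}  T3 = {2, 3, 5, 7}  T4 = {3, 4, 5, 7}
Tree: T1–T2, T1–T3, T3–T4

Yes; width 3.

Checking the three conditions: (i) the bags cover all of {1, 2, 3, 4, 5, 6, 7}; (ii) for each edge, some bag contains both endpoints; (iii) the bags containing any fixed vertex form a subtree. All hold, so the decomposition is valid with width 4 − 1 = 3.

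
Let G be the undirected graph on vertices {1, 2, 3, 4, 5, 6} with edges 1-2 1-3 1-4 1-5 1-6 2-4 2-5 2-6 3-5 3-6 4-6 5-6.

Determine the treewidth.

3

A width-3 tree decomposition is:
Bags: B1 = {1, 2, 5, 6}  B2 = {1, 2, 4, 6}  B3 = {1, 3, 5, 6}
Tree: B1–B2, B1–B3
Each bag holds 4 vertices, so the decomposition has width 3, which upper-bounds the treewidth. For the lower bound, the 4 vertices {1, 2, 4, 6} are pairwise adjacent, and any tree decomposition puts a clique entirely inside one bag — forcing width ≥ 3. Hence tw(G) = 3 exactly.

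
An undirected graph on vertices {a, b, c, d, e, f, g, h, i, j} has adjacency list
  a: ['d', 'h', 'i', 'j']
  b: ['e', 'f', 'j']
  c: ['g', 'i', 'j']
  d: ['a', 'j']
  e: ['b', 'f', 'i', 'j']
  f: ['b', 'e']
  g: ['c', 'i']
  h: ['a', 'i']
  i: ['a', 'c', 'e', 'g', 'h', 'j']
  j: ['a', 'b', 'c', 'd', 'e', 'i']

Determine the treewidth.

A width-2 tree decomposition is:
Bags: B1 = {a, i, j}  B2 = {a, d, j}  B3 = {e, i, j}  B4 = {c, i, j}  B5 = {b, e, j}  B6 = {c, g, i}  B7 = {a, h, i}  B8 = {b, e, f}
Tree: B1–B2, B1–B3, B3–B4, B3–B5, B4–B6, B1–B7, B5–B8
Every bag has size at most 3, so the width is 3 − 1 = 2 and tw(G) ≤ 2. Conversely, {a, d, j} is a clique of size 3, and the vertices of any clique must share a bag in every tree decomposition; so some bag has ≥ 3 vertices and tw(G) ≥ 2. Hence tw(G) = 2 exactly.

2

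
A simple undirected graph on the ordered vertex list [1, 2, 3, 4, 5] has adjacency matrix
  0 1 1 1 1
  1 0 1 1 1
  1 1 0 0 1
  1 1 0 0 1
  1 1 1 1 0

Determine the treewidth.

3

A width-3 tree decomposition is:
Bags: B1 = {1, 2, 3, 5}  B2 = {1, 2, 4, 5}
Tree: B1–B2
Each bag holds 4 vertices, so the decomposition has width 3, which upper-bounds the treewidth. On the other hand G contains the 4-clique {1, 2, 3, 5}. A clique must lie in a single bag of any decomposition, so no decomposition can have width below 3. Therefore the treewidth is 3.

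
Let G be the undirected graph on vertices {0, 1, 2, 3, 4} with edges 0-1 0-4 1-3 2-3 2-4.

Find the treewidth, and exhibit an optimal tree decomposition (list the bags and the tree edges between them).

Treewidth 2.
One optimal decomposition is:
Bags: B1 = {1, 2, 3}  B2 = {1, 2, 4}  B3 = {0, 1, 4}
Tree: B1–B2, B2–B3

The largest bag has 3 vertices, giving width 2; this decomposition certifies tw(G) ≤ 2. For the lower bound, G contains the cycle 1–3–2–4–0–1, so G is not a forest; only forests have treewidth ≤ 1, hence tw(G) ≥ 2. The upper and lower bounds meet at 2, so that is the treewidth.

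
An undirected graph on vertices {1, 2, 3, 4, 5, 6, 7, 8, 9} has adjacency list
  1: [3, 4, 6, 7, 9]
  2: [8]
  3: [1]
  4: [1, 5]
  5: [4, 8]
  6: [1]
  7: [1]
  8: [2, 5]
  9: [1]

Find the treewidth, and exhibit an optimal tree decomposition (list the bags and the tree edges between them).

Every bag has size at most 2, so the width is 2 − 1 = 1 and tw(G) ≤ 1. Any graph with an edge has treewidth ≥ 1, and G has the edge 1–4. The upper and lower bounds meet at 1, so that is the treewidth.

Treewidth 1.
Bags: B1 = {1, 4}  B2 = {1, 6}  B3 = {1, 3}  B4 = {1, 9}  B5 = {4, 5}  B6 = {5, 8}  B7 = {2, 8}  B8 = {1, 7}
Tree: B1–B2, B2–B3, B1–B4, B1–B5, B5–B6, B6–B7, B2–B8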